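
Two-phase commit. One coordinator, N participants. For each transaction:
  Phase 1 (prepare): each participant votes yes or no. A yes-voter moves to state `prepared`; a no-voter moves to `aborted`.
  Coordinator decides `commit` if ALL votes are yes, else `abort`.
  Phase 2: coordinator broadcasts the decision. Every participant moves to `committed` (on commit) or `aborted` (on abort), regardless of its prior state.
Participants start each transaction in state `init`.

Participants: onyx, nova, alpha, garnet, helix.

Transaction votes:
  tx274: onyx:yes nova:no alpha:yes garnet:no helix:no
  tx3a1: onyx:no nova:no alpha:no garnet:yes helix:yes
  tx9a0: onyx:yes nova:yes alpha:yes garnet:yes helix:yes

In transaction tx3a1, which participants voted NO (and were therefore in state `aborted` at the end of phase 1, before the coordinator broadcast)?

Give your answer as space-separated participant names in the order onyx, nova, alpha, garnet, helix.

Answer: onyx nova alpha

Derivation:
Txn tx3a1 phase 1: onyx no -> aborted; nova no -> aborted; alpha no -> aborted; garnet yes -> prepared; helix yes -> prepared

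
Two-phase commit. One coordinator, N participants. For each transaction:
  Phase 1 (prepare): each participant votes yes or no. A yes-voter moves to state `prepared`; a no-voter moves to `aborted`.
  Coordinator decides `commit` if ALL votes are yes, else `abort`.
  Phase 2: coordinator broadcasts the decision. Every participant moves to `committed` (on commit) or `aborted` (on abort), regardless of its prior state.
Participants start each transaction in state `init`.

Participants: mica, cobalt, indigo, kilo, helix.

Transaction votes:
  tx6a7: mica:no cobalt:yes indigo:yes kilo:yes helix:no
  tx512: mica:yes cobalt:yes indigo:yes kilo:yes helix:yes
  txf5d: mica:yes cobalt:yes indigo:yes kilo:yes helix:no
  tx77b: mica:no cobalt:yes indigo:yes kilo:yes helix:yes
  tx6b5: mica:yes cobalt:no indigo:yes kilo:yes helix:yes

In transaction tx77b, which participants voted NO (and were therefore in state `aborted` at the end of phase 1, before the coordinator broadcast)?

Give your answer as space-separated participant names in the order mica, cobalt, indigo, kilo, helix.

Answer: mica

Derivation:
Txn tx77b phase 1: mica no -> aborted; cobalt yes -> prepared; indigo yes -> prepared; kilo yes -> prepared; helix yes -> prepared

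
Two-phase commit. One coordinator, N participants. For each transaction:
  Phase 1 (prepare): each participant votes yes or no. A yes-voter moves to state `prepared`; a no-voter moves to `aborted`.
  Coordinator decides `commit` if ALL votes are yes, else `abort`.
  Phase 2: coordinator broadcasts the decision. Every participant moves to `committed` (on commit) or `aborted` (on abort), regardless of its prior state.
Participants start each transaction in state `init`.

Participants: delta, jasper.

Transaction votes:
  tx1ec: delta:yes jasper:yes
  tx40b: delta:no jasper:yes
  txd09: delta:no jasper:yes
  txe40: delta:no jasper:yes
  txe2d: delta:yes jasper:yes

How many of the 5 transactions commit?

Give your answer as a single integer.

tx1ec: all yes -> commit (commits=1)
tx40b: no from delta -> abort (commits=1)
txd09: no from delta -> abort (commits=1)
txe40: no from delta -> abort (commits=1)
txe2d: all yes -> commit (commits=2)

Answer: 2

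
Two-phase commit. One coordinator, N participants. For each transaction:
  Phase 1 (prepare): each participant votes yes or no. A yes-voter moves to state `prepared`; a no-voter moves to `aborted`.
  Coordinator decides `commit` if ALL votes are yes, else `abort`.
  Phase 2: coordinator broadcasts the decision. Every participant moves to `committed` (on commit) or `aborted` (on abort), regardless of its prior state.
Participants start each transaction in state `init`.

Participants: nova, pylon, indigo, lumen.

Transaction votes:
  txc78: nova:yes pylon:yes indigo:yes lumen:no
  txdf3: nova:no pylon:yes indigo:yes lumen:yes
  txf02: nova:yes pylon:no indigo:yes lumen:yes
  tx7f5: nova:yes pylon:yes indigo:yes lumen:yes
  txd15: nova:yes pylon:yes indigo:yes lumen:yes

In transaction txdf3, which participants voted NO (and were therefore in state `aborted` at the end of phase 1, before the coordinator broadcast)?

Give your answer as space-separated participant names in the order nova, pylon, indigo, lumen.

Txn txdf3 phase 1: nova no -> aborted; pylon yes -> prepared; indigo yes -> prepared; lumen yes -> prepared

Answer: nova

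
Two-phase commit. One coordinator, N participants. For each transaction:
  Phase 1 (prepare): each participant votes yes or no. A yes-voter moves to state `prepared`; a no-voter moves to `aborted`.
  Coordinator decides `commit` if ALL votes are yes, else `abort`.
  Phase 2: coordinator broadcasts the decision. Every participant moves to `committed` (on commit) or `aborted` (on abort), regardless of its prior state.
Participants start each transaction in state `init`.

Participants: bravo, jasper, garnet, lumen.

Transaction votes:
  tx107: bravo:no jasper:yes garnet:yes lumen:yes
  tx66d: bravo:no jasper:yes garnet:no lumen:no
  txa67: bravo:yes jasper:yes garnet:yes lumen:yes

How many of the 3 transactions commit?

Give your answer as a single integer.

tx107: no from bravo -> abort (commits=0)
tx66d: no from bravo, garnet, lumen -> abort (commits=0)
txa67: all yes -> commit (commits=1)

Answer: 1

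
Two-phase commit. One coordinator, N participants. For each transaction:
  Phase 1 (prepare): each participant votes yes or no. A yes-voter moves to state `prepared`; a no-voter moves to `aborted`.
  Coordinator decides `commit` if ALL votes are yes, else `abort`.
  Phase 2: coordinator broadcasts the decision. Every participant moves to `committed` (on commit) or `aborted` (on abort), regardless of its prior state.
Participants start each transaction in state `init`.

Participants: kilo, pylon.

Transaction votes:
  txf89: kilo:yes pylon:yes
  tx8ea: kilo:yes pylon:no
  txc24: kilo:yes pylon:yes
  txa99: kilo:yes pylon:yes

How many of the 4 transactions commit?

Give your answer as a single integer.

Answer: 3

Derivation:
txf89: all yes -> commit (commits=1)
tx8ea: no from pylon -> abort (commits=1)
txc24: all yes -> commit (commits=2)
txa99: all yes -> commit (commits=3)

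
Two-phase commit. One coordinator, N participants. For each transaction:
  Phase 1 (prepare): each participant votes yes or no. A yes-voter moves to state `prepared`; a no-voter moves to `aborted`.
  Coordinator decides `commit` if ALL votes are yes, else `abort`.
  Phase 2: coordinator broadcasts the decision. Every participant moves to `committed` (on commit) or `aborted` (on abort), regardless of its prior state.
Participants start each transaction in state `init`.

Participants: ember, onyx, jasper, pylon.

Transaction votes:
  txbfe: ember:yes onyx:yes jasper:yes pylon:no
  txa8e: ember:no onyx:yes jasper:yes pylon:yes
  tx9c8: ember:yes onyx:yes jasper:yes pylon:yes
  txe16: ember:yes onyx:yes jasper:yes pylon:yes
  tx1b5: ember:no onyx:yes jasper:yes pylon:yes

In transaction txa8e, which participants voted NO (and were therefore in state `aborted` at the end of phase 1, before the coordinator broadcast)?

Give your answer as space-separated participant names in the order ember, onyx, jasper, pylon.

Answer: ember

Derivation:
Txn txa8e phase 1: ember no -> aborted; onyx yes -> prepared; jasper yes -> prepared; pylon yes -> prepared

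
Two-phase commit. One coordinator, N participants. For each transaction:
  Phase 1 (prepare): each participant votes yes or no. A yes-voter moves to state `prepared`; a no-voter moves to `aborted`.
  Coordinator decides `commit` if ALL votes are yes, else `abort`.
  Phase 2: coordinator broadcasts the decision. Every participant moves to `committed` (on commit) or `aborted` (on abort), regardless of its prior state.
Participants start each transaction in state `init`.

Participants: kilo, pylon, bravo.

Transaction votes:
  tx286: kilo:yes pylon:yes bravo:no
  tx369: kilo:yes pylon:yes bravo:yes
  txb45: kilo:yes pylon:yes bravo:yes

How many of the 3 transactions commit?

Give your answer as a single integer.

Answer: 2

Derivation:
tx286: no from bravo -> abort (commits=0)
tx369: all yes -> commit (commits=1)
txb45: all yes -> commit (commits=2)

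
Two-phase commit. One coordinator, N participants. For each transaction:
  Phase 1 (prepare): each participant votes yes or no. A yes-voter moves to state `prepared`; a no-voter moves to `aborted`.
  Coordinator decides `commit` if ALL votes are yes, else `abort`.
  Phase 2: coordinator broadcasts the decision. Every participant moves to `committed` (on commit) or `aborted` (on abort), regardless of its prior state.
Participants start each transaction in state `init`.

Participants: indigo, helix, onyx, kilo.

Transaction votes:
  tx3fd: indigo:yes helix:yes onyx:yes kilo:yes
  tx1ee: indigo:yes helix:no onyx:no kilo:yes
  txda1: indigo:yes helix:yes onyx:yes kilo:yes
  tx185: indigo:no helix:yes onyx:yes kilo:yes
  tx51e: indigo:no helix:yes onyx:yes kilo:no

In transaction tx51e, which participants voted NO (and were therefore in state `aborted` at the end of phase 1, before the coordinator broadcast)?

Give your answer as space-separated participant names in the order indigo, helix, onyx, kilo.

Answer: indigo kilo

Derivation:
Txn tx51e phase 1: indigo no -> aborted; helix yes -> prepared; onyx yes -> prepared; kilo no -> aborted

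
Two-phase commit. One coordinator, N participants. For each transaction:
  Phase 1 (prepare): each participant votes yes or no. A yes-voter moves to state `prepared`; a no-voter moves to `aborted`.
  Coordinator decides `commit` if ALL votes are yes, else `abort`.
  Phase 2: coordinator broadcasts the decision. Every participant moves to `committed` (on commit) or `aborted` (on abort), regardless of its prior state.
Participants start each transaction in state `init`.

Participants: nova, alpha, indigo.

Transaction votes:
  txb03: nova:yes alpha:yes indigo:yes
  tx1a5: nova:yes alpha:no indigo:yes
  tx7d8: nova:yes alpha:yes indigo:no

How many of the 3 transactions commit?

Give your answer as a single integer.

Answer: 1

Derivation:
txb03: all yes -> commit (commits=1)
tx1a5: no from alpha -> abort (commits=1)
tx7d8: no from indigo -> abort (commits=1)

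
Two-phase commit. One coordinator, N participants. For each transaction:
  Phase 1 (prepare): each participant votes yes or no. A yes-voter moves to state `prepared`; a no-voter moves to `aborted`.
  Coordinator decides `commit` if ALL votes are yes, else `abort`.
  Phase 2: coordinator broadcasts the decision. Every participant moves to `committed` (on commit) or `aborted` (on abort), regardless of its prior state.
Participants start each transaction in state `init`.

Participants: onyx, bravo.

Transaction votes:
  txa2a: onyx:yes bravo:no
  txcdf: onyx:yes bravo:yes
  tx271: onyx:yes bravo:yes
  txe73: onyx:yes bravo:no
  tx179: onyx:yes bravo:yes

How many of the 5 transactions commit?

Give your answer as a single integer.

Answer: 3

Derivation:
txa2a: no from bravo -> abort (commits=0)
txcdf: all yes -> commit (commits=1)
tx271: all yes -> commit (commits=2)
txe73: no from bravo -> abort (commits=2)
tx179: all yes -> commit (commits=3)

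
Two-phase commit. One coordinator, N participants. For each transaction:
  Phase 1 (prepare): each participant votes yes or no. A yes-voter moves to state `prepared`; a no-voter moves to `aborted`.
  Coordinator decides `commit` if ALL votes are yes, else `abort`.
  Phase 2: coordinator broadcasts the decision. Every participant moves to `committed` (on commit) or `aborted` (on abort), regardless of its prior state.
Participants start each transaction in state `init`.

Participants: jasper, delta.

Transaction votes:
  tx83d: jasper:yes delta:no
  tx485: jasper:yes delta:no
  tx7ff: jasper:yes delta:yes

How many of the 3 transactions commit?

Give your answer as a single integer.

Answer: 1

Derivation:
tx83d: no from delta -> abort (commits=0)
tx485: no from delta -> abort (commits=0)
tx7ff: all yes -> commit (commits=1)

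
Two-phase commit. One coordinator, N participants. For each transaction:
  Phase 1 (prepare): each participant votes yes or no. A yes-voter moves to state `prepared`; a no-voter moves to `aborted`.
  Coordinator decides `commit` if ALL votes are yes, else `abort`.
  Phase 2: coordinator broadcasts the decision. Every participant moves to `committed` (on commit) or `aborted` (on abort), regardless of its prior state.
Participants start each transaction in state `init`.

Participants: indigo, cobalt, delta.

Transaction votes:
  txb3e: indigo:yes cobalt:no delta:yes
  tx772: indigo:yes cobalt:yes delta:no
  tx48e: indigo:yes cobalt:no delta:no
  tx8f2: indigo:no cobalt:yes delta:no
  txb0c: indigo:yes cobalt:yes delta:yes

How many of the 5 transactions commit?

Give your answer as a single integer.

txb3e: no from cobalt -> abort (commits=0)
tx772: no from delta -> abort (commits=0)
tx48e: no from cobalt, delta -> abort (commits=0)
tx8f2: no from indigo, delta -> abort (commits=0)
txb0c: all yes -> commit (commits=1)

Answer: 1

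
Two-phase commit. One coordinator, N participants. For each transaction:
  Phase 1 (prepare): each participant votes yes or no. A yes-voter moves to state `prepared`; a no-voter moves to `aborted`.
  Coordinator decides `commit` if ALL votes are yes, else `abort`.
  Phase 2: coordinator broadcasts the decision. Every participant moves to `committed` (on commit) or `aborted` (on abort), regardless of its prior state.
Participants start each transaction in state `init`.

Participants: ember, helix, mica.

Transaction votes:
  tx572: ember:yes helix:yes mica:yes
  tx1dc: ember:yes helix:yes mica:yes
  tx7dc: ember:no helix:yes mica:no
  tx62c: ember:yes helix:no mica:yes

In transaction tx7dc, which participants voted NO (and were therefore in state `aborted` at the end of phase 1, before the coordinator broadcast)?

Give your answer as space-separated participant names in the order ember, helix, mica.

Txn tx7dc phase 1: ember no -> aborted; helix yes -> prepared; mica no -> aborted

Answer: ember mica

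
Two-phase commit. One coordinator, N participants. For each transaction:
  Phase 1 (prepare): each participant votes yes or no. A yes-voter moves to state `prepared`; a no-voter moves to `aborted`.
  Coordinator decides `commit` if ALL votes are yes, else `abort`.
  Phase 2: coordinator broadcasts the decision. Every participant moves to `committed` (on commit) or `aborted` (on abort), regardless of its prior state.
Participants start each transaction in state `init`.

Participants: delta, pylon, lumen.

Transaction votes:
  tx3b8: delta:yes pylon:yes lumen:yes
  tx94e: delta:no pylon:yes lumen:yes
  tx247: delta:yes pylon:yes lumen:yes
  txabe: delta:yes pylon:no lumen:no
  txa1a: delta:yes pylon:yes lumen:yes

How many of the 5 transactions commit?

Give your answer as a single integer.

tx3b8: all yes -> commit (commits=1)
tx94e: no from delta -> abort (commits=1)
tx247: all yes -> commit (commits=2)
txabe: no from pylon, lumen -> abort (commits=2)
txa1a: all yes -> commit (commits=3)

Answer: 3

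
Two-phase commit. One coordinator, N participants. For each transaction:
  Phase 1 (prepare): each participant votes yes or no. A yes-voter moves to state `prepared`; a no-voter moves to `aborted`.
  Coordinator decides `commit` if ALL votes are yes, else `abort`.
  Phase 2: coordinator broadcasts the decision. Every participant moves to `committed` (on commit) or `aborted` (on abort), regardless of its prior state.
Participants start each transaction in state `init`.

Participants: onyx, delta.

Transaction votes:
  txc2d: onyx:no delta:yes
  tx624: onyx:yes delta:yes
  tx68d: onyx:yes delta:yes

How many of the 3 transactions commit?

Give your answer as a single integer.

Answer: 2

Derivation:
txc2d: no from onyx -> abort (commits=0)
tx624: all yes -> commit (commits=1)
tx68d: all yes -> commit (commits=2)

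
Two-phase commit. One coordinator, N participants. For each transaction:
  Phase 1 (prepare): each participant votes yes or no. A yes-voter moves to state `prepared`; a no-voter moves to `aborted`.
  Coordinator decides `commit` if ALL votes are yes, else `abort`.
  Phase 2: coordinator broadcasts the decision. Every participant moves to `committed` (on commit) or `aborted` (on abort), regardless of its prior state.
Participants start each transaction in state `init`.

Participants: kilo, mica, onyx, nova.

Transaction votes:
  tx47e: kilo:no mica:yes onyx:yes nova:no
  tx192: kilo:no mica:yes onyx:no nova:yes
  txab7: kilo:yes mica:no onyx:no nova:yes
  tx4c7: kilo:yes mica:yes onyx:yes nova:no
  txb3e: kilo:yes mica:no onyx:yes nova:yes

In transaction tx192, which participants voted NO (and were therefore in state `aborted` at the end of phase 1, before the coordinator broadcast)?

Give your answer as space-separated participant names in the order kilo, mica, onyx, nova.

Txn tx192 phase 1: kilo no -> aborted; mica yes -> prepared; onyx no -> aborted; nova yes -> prepared

Answer: kilo onyx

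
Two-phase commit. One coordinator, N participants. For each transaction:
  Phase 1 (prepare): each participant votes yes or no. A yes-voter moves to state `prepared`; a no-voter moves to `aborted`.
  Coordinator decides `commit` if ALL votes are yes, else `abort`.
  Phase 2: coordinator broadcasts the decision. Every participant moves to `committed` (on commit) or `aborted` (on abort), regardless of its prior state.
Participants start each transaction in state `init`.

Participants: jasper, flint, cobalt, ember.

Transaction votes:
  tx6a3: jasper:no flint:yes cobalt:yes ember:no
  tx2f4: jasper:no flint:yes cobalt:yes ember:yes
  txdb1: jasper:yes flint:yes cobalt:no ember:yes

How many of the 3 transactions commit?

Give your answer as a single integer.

tx6a3: no from jasper, ember -> abort (commits=0)
tx2f4: no from jasper -> abort (commits=0)
txdb1: no from cobalt -> abort (commits=0)

Answer: 0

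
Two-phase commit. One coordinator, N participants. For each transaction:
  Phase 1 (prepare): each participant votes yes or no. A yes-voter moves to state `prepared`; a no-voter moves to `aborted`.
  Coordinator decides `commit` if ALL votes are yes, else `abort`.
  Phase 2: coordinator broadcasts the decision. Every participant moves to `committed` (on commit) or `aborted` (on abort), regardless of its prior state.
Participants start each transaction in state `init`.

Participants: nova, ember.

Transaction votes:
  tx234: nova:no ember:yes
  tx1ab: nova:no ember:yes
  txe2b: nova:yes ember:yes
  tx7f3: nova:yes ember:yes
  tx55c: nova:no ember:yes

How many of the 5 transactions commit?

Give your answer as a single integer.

Answer: 2

Derivation:
tx234: no from nova -> abort (commits=0)
tx1ab: no from nova -> abort (commits=0)
txe2b: all yes -> commit (commits=1)
tx7f3: all yes -> commit (commits=2)
tx55c: no from nova -> abort (commits=2)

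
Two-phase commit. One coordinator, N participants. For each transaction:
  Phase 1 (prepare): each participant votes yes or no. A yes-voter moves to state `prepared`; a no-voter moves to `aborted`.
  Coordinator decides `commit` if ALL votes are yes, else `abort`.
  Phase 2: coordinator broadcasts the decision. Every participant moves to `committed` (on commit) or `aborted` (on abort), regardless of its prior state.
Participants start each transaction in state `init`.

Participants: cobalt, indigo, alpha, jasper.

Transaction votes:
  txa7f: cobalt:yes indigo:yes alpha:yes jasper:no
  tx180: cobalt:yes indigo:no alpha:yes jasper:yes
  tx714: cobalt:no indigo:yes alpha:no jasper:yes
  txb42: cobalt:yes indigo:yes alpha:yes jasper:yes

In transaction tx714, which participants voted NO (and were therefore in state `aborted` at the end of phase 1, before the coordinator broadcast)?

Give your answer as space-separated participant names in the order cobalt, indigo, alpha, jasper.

Txn tx714 phase 1: cobalt no -> aborted; indigo yes -> prepared; alpha no -> aborted; jasper yes -> prepared

Answer: cobalt alpha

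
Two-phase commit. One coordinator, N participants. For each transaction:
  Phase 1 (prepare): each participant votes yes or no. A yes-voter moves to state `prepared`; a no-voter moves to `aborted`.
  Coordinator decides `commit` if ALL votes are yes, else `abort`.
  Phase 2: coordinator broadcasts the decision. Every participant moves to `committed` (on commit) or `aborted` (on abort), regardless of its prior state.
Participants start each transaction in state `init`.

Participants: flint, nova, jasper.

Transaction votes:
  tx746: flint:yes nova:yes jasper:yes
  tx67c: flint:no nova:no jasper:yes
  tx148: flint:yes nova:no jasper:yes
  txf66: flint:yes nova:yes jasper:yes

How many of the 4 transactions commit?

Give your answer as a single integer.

Answer: 2

Derivation:
tx746: all yes -> commit (commits=1)
tx67c: no from flint, nova -> abort (commits=1)
tx148: no from nova -> abort (commits=1)
txf66: all yes -> commit (commits=2)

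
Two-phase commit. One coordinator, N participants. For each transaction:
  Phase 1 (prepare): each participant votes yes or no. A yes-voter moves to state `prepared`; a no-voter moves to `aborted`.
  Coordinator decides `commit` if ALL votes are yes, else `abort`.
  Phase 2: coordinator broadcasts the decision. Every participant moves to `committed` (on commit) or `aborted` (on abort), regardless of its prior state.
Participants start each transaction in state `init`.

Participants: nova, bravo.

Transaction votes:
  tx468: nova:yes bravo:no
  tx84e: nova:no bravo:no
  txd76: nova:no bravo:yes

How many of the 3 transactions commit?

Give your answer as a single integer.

Answer: 0

Derivation:
tx468: no from bravo -> abort (commits=0)
tx84e: no from nova, bravo -> abort (commits=0)
txd76: no from nova -> abort (commits=0)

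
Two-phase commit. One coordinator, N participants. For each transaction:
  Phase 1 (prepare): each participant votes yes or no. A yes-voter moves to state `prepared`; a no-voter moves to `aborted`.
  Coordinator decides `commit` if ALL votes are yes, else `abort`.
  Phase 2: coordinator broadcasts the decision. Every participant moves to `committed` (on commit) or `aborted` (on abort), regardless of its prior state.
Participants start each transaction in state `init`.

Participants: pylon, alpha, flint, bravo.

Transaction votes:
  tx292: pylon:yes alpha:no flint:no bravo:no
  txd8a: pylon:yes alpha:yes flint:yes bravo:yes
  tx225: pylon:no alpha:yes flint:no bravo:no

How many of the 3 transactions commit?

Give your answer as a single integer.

Answer: 1

Derivation:
tx292: no from alpha, flint, bravo -> abort (commits=0)
txd8a: all yes -> commit (commits=1)
tx225: no from pylon, flint, bravo -> abort (commits=1)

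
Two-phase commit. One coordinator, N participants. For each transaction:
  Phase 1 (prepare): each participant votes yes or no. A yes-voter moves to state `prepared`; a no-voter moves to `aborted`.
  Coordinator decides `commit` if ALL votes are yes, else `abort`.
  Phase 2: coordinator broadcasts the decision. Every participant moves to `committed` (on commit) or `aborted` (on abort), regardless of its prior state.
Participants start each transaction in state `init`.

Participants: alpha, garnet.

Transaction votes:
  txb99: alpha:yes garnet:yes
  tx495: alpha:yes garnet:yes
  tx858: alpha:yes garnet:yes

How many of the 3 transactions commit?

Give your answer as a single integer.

Answer: 3

Derivation:
txb99: all yes -> commit (commits=1)
tx495: all yes -> commit (commits=2)
tx858: all yes -> commit (commits=3)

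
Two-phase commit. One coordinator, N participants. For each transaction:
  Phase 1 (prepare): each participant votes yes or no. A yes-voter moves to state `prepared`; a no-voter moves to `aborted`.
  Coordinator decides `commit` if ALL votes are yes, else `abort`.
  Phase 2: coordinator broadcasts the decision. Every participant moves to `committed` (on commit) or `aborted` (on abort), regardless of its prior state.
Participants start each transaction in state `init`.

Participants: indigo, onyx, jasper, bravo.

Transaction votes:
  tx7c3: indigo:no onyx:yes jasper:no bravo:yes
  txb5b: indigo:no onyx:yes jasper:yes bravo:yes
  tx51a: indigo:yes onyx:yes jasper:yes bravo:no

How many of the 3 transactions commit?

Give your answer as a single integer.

tx7c3: no from indigo, jasper -> abort (commits=0)
txb5b: no from indigo -> abort (commits=0)
tx51a: no from bravo -> abort (commits=0)

Answer: 0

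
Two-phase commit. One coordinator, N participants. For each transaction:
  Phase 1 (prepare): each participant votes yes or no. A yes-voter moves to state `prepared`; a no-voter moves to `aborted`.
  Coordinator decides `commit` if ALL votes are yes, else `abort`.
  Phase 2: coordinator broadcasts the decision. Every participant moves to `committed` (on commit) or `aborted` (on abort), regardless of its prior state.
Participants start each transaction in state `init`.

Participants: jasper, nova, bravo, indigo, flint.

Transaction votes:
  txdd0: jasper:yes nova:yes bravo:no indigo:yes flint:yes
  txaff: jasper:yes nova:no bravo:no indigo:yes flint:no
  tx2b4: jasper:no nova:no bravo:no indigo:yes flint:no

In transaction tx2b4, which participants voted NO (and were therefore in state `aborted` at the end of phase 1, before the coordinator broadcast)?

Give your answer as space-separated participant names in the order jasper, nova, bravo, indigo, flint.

Txn tx2b4 phase 1: jasper no -> aborted; nova no -> aborted; bravo no -> aborted; indigo yes -> prepared; flint no -> aborted

Answer: jasper nova bravo flint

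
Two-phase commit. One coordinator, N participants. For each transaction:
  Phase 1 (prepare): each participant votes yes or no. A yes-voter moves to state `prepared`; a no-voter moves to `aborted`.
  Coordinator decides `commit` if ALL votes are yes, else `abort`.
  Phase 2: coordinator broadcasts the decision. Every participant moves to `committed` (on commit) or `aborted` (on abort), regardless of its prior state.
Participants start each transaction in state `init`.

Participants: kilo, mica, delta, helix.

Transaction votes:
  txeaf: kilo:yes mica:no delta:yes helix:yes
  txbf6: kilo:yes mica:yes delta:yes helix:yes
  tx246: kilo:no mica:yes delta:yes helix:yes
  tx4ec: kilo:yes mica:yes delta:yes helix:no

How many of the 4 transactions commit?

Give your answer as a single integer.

Answer: 1

Derivation:
txeaf: no from mica -> abort (commits=0)
txbf6: all yes -> commit (commits=1)
tx246: no from kilo -> abort (commits=1)
tx4ec: no from helix -> abort (commits=1)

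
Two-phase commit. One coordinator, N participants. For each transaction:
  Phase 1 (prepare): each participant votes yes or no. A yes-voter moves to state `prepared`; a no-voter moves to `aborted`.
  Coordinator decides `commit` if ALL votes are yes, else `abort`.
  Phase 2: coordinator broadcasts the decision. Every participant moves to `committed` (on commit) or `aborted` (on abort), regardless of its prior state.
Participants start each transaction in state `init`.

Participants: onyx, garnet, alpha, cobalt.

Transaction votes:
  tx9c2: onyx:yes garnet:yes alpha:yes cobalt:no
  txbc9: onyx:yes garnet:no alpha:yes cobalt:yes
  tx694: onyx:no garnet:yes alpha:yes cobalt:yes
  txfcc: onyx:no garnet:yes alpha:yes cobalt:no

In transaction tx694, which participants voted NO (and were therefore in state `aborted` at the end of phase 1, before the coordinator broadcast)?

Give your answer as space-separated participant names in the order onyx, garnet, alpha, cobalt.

Txn tx694 phase 1: onyx no -> aborted; garnet yes -> prepared; alpha yes -> prepared; cobalt yes -> prepared

Answer: onyx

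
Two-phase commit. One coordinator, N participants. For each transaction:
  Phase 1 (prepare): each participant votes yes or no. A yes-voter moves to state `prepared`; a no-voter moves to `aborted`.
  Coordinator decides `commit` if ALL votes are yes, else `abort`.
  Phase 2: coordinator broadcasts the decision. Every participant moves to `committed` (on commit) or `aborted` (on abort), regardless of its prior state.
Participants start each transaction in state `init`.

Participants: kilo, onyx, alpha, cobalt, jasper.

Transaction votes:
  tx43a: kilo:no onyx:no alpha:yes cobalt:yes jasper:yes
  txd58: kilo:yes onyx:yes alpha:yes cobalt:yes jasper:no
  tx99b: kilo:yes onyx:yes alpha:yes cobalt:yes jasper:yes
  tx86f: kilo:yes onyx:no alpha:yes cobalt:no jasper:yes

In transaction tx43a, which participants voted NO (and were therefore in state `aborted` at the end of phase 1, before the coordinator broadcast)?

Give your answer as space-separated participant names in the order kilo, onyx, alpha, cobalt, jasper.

Answer: kilo onyx

Derivation:
Txn tx43a phase 1: kilo no -> aborted; onyx no -> aborted; alpha yes -> prepared; cobalt yes -> prepared; jasper yes -> prepared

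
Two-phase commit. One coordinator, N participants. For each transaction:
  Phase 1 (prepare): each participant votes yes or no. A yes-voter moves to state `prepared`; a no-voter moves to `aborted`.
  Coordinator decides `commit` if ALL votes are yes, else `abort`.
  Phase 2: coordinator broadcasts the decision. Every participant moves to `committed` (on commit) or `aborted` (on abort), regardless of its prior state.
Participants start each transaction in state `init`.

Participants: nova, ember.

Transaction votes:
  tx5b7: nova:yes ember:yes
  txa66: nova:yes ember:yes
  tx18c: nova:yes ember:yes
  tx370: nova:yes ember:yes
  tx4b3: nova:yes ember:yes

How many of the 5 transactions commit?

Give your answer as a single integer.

Answer: 5

Derivation:
tx5b7: all yes -> commit (commits=1)
txa66: all yes -> commit (commits=2)
tx18c: all yes -> commit (commits=3)
tx370: all yes -> commit (commits=4)
tx4b3: all yes -> commit (commits=5)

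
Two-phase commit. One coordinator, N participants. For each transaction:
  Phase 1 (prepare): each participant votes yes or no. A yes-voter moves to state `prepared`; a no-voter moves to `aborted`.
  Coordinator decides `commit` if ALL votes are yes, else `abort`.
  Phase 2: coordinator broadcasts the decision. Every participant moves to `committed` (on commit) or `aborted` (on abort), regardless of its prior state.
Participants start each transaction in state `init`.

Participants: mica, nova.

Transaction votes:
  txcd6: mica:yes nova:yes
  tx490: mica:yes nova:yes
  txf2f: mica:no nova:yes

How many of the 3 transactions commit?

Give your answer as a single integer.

txcd6: all yes -> commit (commits=1)
tx490: all yes -> commit (commits=2)
txf2f: no from mica -> abort (commits=2)

Answer: 2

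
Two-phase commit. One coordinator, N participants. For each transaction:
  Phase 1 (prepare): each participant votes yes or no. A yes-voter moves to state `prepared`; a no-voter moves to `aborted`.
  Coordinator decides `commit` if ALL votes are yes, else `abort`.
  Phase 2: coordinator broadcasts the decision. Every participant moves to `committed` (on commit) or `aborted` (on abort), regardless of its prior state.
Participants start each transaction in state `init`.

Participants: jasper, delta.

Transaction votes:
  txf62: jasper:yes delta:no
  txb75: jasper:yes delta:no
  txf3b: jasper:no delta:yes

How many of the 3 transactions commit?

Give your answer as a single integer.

Answer: 0

Derivation:
txf62: no from delta -> abort (commits=0)
txb75: no from delta -> abort (commits=0)
txf3b: no from jasper -> abort (commits=0)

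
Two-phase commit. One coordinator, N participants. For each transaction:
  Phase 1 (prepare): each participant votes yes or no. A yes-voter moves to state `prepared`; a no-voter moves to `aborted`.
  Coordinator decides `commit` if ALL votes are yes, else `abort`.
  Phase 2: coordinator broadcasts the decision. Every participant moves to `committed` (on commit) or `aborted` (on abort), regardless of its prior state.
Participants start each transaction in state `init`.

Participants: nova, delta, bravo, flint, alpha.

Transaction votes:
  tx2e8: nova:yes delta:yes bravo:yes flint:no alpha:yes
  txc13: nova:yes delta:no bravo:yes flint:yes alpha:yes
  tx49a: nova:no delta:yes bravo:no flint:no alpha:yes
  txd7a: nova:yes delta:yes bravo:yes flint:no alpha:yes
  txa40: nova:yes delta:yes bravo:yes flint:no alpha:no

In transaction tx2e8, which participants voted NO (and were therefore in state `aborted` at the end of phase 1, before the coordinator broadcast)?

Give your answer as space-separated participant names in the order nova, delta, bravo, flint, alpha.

Txn tx2e8 phase 1: nova yes -> prepared; delta yes -> prepared; bravo yes -> prepared; flint no -> aborted; alpha yes -> prepared

Answer: flint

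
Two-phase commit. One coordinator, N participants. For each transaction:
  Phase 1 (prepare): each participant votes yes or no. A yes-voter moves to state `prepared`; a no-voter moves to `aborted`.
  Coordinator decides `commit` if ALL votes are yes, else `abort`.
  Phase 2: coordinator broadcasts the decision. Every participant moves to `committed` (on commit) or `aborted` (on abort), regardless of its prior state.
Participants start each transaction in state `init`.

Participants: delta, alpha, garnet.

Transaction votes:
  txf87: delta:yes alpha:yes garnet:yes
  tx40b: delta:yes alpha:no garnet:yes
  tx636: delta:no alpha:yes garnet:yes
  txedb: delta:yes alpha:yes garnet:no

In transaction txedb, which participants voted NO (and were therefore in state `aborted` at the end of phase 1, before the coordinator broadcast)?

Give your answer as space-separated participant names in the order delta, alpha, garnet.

Answer: garnet

Derivation:
Txn txedb phase 1: delta yes -> prepared; alpha yes -> prepared; garnet no -> aborted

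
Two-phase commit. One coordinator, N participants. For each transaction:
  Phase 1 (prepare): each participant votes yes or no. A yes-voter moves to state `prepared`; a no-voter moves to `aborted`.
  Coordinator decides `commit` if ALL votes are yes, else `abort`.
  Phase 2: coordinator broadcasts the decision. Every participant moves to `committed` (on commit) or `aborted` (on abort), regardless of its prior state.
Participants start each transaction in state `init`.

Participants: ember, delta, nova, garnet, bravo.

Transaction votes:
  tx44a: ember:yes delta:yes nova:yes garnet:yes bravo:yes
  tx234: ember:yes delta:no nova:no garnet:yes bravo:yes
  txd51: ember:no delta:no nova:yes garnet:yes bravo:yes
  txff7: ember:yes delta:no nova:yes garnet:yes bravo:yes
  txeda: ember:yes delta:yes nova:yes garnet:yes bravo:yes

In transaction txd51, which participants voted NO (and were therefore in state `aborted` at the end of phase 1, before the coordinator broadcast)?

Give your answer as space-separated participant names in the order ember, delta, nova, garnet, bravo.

Answer: ember delta

Derivation:
Txn txd51 phase 1: ember no -> aborted; delta no -> aborted; nova yes -> prepared; garnet yes -> prepared; bravo yes -> prepared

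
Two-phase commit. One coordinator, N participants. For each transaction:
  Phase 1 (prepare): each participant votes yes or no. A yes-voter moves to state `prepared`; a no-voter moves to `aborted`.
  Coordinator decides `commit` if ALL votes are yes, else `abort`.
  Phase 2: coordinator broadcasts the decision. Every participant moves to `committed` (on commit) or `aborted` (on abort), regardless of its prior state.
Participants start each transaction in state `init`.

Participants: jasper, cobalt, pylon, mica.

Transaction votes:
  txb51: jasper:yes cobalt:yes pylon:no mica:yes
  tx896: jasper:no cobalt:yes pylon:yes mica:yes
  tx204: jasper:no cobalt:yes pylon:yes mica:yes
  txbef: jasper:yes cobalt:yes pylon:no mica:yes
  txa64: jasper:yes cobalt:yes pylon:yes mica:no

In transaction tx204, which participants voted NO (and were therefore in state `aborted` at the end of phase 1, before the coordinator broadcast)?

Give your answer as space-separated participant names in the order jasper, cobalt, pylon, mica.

Txn tx204 phase 1: jasper no -> aborted; cobalt yes -> prepared; pylon yes -> prepared; mica yes -> prepared

Answer: jasper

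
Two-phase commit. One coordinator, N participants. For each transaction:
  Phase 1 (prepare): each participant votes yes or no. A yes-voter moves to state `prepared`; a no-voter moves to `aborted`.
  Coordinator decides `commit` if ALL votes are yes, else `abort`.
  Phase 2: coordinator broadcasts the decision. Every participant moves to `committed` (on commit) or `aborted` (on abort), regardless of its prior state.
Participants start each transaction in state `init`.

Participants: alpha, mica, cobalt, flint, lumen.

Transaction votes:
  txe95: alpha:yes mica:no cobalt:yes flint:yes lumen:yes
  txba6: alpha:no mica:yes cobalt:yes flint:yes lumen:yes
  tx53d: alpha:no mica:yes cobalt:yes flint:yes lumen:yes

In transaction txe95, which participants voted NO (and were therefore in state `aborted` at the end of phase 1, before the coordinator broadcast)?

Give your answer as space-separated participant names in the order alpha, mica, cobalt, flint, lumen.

Answer: mica

Derivation:
Txn txe95 phase 1: alpha yes -> prepared; mica no -> aborted; cobalt yes -> prepared; flint yes -> prepared; lumen yes -> prepared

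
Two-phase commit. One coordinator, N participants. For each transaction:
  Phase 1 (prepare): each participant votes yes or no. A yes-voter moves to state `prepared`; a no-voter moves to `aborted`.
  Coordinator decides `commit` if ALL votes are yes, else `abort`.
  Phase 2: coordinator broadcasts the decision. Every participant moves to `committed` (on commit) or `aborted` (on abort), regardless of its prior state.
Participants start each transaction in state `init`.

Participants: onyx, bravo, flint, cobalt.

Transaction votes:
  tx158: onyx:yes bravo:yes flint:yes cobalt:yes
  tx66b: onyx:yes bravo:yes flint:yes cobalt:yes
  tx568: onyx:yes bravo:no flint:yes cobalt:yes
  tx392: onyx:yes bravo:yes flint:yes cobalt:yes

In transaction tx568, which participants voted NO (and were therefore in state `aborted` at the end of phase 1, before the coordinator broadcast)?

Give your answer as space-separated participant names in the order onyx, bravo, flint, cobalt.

Answer: bravo

Derivation:
Txn tx568 phase 1: onyx yes -> prepared; bravo no -> aborted; flint yes -> prepared; cobalt yes -> prepared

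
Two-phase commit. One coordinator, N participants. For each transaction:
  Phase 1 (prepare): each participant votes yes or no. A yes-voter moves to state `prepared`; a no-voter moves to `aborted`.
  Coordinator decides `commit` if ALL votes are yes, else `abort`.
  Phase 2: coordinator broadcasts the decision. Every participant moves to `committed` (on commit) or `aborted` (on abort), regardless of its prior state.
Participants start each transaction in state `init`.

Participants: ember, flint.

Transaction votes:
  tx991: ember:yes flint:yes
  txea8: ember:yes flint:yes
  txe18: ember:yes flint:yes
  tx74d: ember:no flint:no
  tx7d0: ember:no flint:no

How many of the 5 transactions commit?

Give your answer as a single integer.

tx991: all yes -> commit (commits=1)
txea8: all yes -> commit (commits=2)
txe18: all yes -> commit (commits=3)
tx74d: no from ember, flint -> abort (commits=3)
tx7d0: no from ember, flint -> abort (commits=3)

Answer: 3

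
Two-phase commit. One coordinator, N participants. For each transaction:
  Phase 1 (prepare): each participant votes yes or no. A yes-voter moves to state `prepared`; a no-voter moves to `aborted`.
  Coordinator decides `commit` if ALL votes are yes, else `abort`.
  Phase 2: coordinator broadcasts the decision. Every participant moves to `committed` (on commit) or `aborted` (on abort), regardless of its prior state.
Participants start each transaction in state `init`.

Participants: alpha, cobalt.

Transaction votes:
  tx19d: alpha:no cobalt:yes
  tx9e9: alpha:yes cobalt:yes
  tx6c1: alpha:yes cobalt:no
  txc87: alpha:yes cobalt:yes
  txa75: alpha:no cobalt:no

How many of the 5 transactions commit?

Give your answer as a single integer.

tx19d: no from alpha -> abort (commits=0)
tx9e9: all yes -> commit (commits=1)
tx6c1: no from cobalt -> abort (commits=1)
txc87: all yes -> commit (commits=2)
txa75: no from alpha, cobalt -> abort (commits=2)

Answer: 2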